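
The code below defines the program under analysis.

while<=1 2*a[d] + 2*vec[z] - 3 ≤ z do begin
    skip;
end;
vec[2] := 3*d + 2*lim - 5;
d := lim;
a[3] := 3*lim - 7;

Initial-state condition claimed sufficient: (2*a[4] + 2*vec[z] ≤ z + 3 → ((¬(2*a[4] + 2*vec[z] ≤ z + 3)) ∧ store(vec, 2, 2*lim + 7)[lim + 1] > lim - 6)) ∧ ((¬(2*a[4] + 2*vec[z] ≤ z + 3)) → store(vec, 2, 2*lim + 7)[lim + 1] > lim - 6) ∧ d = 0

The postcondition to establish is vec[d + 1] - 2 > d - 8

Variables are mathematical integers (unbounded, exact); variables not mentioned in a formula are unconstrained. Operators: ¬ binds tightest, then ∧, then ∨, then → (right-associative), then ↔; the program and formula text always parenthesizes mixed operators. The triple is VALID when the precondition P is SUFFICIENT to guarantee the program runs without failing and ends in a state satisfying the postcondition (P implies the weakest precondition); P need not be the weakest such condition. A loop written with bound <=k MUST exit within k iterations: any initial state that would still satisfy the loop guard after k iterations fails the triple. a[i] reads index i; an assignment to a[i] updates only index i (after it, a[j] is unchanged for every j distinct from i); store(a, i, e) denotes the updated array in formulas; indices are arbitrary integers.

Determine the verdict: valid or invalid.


Working backward. After the program, the postcondition vec[d + 1] - 2 > d - 8 must hold; in canonical form it is vec[d + 1] > d - 6.
Before a[3] := 3*lim - 7: vec[d + 1] > d - 6
Before d := lim: vec[lim + 1] > lim - 6
Before vec[2] := 3*d + 2*lim - 5: store(vec, 2, 3*d + 2*lim - 5)[lim + 1] > lim - 6
Before the loop (bound <=1), unroll the exhaustion recursion (WP_0 = exit-now case; WP_j = one more guarded iteration, up to j = 1):
  WP_0: (¬(2*a[d] + 2*vec[z] ≤ z + 3)) ∧ store(vec, 2, 3*d + 2*lim - 5)[lim + 1] > lim - 6
  WP_1: (2*a[d] + 2*vec[z] ≤ z + 3 → ((¬(2*a[d] + 2*vec[z] ≤ z + 3)) ∧ store(vec, 2, 3*d + 2*lim - 5)[lim + 1] > lim - 6)) ∧ ((¬(2*a[d] + 2*vec[z] ≤ z + 3)) → store(vec, 2, 3*d + 2*lim - 5)[lim + 1] > lim - 6)
So before the loop: (2*a[d] + 2*vec[z] ≤ z + 3 → ((¬(2*a[d] + 2*vec[z] ≤ z + 3)) ∧ store(vec, 2, 3*d + 2*lim - 5)[lim + 1] > lim - 6)) ∧ ((¬(2*a[d] + 2*vec[z] ≤ z + 3)) → store(vec, 2, 3*d + 2*lim - 5)[lim + 1] > lim - 6)
The weakest precondition is (2*a[d] + 2*vec[z] ≤ z + 3 → ((¬(2*a[d] + 2*vec[z] ≤ z + 3)) ∧ store(vec, 2, 3*d + 2*lim - 5)[lim + 1] > lim - 6)) ∧ ((¬(2*a[d] + 2*vec[z] ≤ z + 3)) → store(vec, 2, 3*d + 2*lim - 5)[lim + 1] > lim - 6).
Check whether (2*a[4] + 2*vec[z] ≤ z + 3 → ((¬(2*a[4] + 2*vec[z] ≤ z + 3)) ∧ store(vec, 2, 2*lim + 7)[lim + 1] > lim - 6)) ∧ ((¬(2*a[4] + 2*vec[z] ≤ z + 3)) → store(vec, 2, 2*lim + 7)[lim + 1] > lim - 6) ∧ d = 0 implies it.
Countermodel: at the initial state a = {[0] = -30152, [1] = 3, [2] = 3, [4] = 22563, [31042] = 3, elsewhere 3}, d = 0, lim = 0, vec = {[0] = 5, [1] = 6516, [2] = 5, [4] = 5, [31042] = -7040, elsewhere 5}, z = 31042, the precondition holds but the weakest precondition fails.
Answer: invalid


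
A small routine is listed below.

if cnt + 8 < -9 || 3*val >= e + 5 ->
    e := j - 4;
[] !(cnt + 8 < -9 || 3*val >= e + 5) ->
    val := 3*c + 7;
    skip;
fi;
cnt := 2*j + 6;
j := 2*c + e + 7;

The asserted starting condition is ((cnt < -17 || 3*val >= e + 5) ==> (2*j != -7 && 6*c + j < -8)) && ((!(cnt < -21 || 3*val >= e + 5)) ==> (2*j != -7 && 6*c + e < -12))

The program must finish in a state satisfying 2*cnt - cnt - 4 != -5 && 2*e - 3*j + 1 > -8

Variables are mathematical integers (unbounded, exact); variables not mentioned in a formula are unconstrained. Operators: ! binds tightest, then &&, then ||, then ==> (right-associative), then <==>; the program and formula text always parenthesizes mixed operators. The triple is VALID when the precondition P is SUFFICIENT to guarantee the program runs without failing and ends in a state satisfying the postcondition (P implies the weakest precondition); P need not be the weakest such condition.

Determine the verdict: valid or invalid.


Working backward. After the program, the postcondition 2*cnt - cnt - 4 != -5 && 2*e - 3*j + 1 > -8 must hold; in canonical form it is cnt != -1 && 2*e > 3*j - 9.
Before j := 2*c + e + 7: cnt != -1 && 6*c + e < -12
Before cnt := 2*j + 6: 2*j != -7 && 6*c + e < -12
Then branch requires 2*j != -7 && 6*c + j < -8; else branch requires 2*j != -7 && 6*c + e < -12.
Before the if: ((cnt < -17 || 3*val >= e + 5) ==> (2*j != -7 && 6*c + j < -8)) && ((!(cnt < -17 || 3*val >= e + 5)) ==> (2*j != -7 && 6*c + e < -12))
The weakest precondition is ((cnt < -17 || 3*val >= e + 5) ==> (2*j != -7 && 6*c + j < -8)) && ((!(cnt < -17 || 3*val >= e + 5)) ==> (2*j != -7 && 6*c + e < -12)).
Check whether ((cnt < -17 || 3*val >= e + 5) ==> (2*j != -7 && 6*c + j < -8)) && ((!(cnt < -21 || 3*val >= e + 5)) ==> (2*j != -7 && 6*c + e < -12)) implies it.
Every state satisfying the precondition satisfies the weakest precondition: the implication holds.
Answer: valid


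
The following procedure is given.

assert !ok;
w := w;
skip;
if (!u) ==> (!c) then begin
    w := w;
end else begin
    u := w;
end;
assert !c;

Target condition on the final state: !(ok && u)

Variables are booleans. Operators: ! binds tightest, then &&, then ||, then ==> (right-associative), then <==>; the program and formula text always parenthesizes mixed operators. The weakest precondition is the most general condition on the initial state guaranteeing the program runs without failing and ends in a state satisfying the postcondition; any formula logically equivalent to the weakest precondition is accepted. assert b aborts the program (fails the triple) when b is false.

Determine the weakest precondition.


Working backward. After the program, !(ok && u) must hold.
Before assert !c: (!c) && (!(ok && u))
Then branch requires (!c) && (!(ok && u)); else branch requires (!c) && (!(ok && w)).
Before the if: (((!u) ==> (!c)) ==> ((!c) && (!(ok && u)))) && ((!((!u) ==> (!c))) ==> ((!c) && (!(ok && w))))
Before skip: (((!u) ==> (!c)) ==> ((!c) && (!(ok && u)))) && ((!((!u) ==> (!c))) ==> ((!c) && (!(ok && w))))
Before w := w: (((!u) ==> (!c)) ==> ((!c) && (!(ok && u)))) && ((!((!u) ==> (!c))) ==> ((!c) && (!(ok && w))))
Before assert !ok: (!ok) && (((!u) ==> (!c)) ==> ((!c) && (!(ok && u)))) && ((!((!u) ==> (!c))) ==> ((!c) && (!(ok && w))))
Answer: WP = (!ok) && (((!u) ==> (!c)) ==> ((!c) && (!(ok && u)))) && ((!((!u) ==> (!c))) ==> ((!c) && (!(ok && w))))


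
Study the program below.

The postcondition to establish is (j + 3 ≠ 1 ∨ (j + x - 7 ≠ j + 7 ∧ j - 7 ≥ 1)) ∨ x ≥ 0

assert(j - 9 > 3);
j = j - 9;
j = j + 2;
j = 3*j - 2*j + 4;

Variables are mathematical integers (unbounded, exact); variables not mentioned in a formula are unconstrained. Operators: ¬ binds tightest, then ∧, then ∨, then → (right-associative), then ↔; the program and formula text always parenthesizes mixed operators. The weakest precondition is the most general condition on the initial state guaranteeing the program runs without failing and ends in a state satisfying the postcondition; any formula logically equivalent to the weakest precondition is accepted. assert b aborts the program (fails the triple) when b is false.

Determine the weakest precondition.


Working backward. After the program, the postcondition (j + 3 ≠ 1 ∨ (j + x - 7 ≠ j + 7 ∧ j - 7 ≥ 1)) ∨ x ≥ 0 must hold; in canonical form it is j ≠ -2 ∨ (x ≠ 14 ∧ j ≥ 8) ∨ x ≥ 0.
Before j := 3*j - 2*j + 4: j ≠ -6 ∨ (x ≠ 14 ∧ j ≥ 4) ∨ x ≥ 0
Before j := j + 2: j ≠ -8 ∨ (x ≠ 14 ∧ j ≥ 2) ∨ x ≥ 0
Before j := j - 9: j ≠ 1 ∨ (x ≠ 14 ∧ j ≥ 11) ∨ x ≥ 0
Before assert j - 9 > 3: j > 12 ∧ (j ≠ 1 ∨ (x ≠ 14 ∧ j ≥ 11) ∨ x ≥ 0)
Answer: WP = j > 12 ∧ (j ≠ 1 ∨ (x ≠ 14 ∧ j ≥ 11) ∨ x ≥ 0)


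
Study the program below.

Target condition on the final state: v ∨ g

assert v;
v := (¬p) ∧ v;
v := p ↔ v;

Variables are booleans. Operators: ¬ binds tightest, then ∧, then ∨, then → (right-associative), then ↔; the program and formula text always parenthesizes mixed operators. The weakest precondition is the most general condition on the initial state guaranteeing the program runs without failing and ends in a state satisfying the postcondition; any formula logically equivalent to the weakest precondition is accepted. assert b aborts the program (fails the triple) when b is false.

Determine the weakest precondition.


Working backward. After the program, v ∨ g must hold.
Before v := p ↔ v: (p ↔ v) ∨ g
Before v := (¬p) ∧ v: (p ↔ ((¬p) ∧ v)) ∨ g
Before assert v: v ∧ ((p ↔ ((¬p) ∧ v)) ∨ g)
Answer: WP = v ∧ ((p ↔ ((¬p) ∧ v)) ∨ g)


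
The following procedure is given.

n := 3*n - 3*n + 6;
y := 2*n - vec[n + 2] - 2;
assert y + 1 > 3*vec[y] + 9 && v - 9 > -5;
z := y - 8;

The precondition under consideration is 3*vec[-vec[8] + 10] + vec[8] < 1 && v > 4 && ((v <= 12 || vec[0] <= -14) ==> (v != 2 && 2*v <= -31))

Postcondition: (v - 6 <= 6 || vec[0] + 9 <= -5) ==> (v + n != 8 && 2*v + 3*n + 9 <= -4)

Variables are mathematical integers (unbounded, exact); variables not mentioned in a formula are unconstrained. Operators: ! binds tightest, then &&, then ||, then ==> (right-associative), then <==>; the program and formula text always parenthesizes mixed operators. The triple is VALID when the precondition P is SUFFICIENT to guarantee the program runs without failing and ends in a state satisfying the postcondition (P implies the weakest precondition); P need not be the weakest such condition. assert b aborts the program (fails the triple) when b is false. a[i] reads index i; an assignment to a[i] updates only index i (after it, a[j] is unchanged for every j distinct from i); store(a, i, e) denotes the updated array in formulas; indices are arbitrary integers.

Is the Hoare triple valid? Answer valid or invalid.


Working backward. After the program, the postcondition (v - 6 <= 6 || vec[0] + 9 <= -5) ==> (v + n != 8 && 2*v + 3*n + 9 <= -4) must hold; in canonical form it is (v <= 12 || vec[0] <= -14) ==> (n + v != 8 && 3*n + 2*v <= -13).
Before z := y - 8: (v <= 12 || vec[0] <= -14) ==> (n + v != 8 && 3*n + 2*v <= -13)
Before assert y + 1 > 3*vec[y] + 9 && v - 9 > -5: y > 3*vec[y] + 8 && v > 4 && ((v <= 12 || vec[0] <= -14) ==> (n + v != 8 && 3*n + 2*v <= -13))
Before y := 2*n - vec[n + 2] - 2: 2*n > vec[n + 2] + 3*vec[-vec[n + 2] + 2*n - 2] + 10 && v > 4 && ((v <= 12 || vec[0] <= -14) ==> (n + v != 8 && 3*n + 2*v <= -13))
Before n := 3*n - 3*n + 6: 3*vec[-vec[8] + 10] + vec[8] < 2 && v > 4 && ((v <= 12 || vec[0] <= -14) ==> (v != 2 && 2*v <= -31))
The weakest precondition is 3*vec[-vec[8] + 10] + vec[8] < 2 && v > 4 && ((v <= 12 || vec[0] <= -14) ==> (v != 2 && 2*v <= -31)).
Check whether 3*vec[-vec[8] + 10] + vec[8] < 1 && v > 4 && ((v <= 12 || vec[0] <= -14) ==> (v != 2 && 2*v <= -31)) implies it.
Every state satisfying the precondition satisfies the weakest precondition: the implication holds.
Answer: valid


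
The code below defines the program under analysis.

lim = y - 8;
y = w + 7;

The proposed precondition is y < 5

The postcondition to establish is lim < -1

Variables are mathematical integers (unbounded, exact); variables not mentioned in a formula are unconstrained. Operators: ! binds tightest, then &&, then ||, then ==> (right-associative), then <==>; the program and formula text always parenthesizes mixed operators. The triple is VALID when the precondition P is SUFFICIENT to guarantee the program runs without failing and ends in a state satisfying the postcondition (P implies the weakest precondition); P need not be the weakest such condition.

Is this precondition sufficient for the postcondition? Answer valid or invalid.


Working backward. After the program, lim < -1 must hold.
Before y := w + 7: lim < -1
Before lim := y - 8: y < 7
The weakest precondition is y < 7.
Check whether y < 5 implies it.
Every state satisfying the precondition satisfies the weakest precondition: the implication holds.
Answer: valid


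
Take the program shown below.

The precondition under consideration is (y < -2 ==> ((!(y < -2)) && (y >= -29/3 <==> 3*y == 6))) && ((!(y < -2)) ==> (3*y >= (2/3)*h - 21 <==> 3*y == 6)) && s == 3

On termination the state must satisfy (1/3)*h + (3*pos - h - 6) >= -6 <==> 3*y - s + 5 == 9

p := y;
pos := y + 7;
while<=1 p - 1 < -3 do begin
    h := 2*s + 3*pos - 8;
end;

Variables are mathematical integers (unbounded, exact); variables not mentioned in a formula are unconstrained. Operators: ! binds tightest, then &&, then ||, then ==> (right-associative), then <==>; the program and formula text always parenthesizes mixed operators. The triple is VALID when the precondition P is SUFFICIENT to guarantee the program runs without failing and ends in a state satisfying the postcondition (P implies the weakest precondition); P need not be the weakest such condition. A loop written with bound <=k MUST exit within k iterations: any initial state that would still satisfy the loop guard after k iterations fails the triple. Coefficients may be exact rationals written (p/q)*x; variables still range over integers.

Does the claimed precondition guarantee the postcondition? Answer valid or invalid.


Working backward. After the program, the postcondition (1/3)*h + (3*pos - h - 6) >= -6 <==> 3*y - s + 5 == 9 must hold; in canonical form it is 3*pos >= (2/3)*h <==> 3*y == s + 4.
Before the loop (bound <=1), unroll the exhaustion recursion (WP_0 = exit-now case; WP_j = one more guarded iteration, up to j = 1):
  WP_0: (!(p < -2)) && (3*pos >= (2/3)*h <==> 3*y == s + 4)
  WP_1: (p < -2 ==> ((!(p < -2)) && (pos >= (4/3)*s - 16/3 <==> 3*y == s + 4))) && ((!(p < -2)) ==> (3*pos >= (2/3)*h <==> 3*y == s + 4))
So before the loop: (p < -2 ==> ((!(p < -2)) && (pos >= (4/3)*s - 16/3 <==> 3*y == s + 4))) && ((!(p < -2)) ==> (3*pos >= (2/3)*h <==> 3*y == s + 4))
Before pos := y + 7: (p < -2 ==> ((!(p < -2)) && (y >= (4/3)*s - 37/3 <==> 3*y == s + 4))) && ((!(p < -2)) ==> (3*y >= (2/3)*h - 21 <==> 3*y == s + 4))
Before p := y: (y < -2 ==> ((!(y < -2)) && (y >= (4/3)*s - 37/3 <==> 3*y == s + 4))) && ((!(y < -2)) ==> (3*y >= (2/3)*h - 21 <==> 3*y == s + 4))
The weakest precondition is (y < -2 ==> ((!(y < -2)) && (y >= (4/3)*s - 37/3 <==> 3*y == s + 4))) && ((!(y < -2)) ==> (3*y >= (2/3)*h - 21 <==> 3*y == s + 4)).
Check whether (y < -2 ==> ((!(y < -2)) && (y >= -29/3 <==> 3*y == 6))) && ((!(y < -2)) ==> (3*y >= (2/3)*h - 21 <==> 3*y == 6)) && s == 3 implies it.
Countermodel: at the initial state h = 40, s = 3, y = 2, the precondition holds but the weakest precondition fails.
Answer: invalid


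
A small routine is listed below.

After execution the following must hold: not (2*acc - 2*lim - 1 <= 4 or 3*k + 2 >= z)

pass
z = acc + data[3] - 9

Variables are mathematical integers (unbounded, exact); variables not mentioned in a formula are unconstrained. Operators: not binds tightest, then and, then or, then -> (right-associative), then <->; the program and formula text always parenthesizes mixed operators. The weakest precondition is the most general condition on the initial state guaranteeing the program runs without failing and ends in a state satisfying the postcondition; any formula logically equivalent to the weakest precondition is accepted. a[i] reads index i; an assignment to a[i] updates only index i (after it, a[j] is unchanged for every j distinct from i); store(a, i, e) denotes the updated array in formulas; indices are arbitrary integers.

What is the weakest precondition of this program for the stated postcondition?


Working backward. After the program, the postcondition not (2*acc - 2*lim - 1 <= 4 or 3*k + 2 >= z) must hold; in canonical form it is not (2*acc <= 2*lim + 5 or 3*k >= z - 2).
Before z := acc + data[3] - 9: not (2*acc <= 2*lim + 5 or 3*k >= data[3] + acc - 11)
Before skip: not (2*acc <= 2*lim + 5 or 3*k >= data[3] + acc - 11)
Answer: WP = not (2*acc <= 2*lim + 5 or 3*k >= data[3] + acc - 11)


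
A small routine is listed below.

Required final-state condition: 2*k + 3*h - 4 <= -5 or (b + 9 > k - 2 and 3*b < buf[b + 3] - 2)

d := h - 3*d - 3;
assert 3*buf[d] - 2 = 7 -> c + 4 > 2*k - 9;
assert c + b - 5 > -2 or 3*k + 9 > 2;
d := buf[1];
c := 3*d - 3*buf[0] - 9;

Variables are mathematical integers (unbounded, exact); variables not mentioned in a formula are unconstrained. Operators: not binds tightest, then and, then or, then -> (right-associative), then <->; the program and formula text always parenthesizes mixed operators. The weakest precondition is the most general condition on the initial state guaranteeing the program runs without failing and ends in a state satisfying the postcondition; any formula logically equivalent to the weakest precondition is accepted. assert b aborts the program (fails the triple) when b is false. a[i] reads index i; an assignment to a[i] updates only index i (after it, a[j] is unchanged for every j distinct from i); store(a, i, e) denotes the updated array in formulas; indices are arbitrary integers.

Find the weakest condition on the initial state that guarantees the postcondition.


Working backward. After the program, the postcondition 2*k + 3*h - 4 <= -5 or (b + 9 > k - 2 and 3*b < buf[b + 3] - 2) must hold; in canonical form it is 3*h + 2*k <= -1 or (b > k - 11 and 3*b < buf[b + 3] - 2).
Before c := 3*d - 3*buf[0] - 9: 3*h + 2*k <= -1 or (b > k - 11 and 3*b < buf[b + 3] - 2)
Before d := buf[1]: 3*h + 2*k <= -1 or (b > k - 11 and 3*b < buf[b + 3] - 2)
Before assert c + b - 5 > -2 or 3*k + 9 > 2: (b + c > 3 or 3*k > -7) and (3*h + 2*k <= -1 or (b > k - 11 and 3*b < buf[b + 3] - 2))
Before assert 3*buf[d] - 2 = 7 -> c + 4 > 2*k - 9: (3*buf[d] = 9 -> c > 2*k - 13) and (b + c > 3 or 3*k > -7) and (3*h + 2*k <= -1 or (b > k - 11 and 3*b < buf[b + 3] - 2))
Before d := h - 3*d - 3: (3*buf[-3*d + h - 3] = 9 -> c > 2*k - 13) and (b + c > 3 or 3*k > -7) and (3*h + 2*k <= -1 or (b > k - 11 and 3*b < buf[b + 3] - 2))
Answer: WP = (3*buf[-3*d + h - 3] = 9 -> c > 2*k - 13) and (b + c > 3 or 3*k > -7) and (3*h + 2*k <= -1 or (b > k - 11 and 3*b < buf[b + 3] - 2))


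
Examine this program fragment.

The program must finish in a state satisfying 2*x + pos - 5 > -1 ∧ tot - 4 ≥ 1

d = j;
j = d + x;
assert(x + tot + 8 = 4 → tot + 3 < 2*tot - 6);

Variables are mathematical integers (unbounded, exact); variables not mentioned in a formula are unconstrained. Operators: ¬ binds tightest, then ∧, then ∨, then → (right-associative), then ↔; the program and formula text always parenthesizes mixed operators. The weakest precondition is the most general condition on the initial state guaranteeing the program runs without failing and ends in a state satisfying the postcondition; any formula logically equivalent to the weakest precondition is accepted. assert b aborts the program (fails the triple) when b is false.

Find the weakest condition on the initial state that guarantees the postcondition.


Working backward. After the program, the postcondition 2*x + pos - 5 > -1 ∧ tot - 4 ≥ 1 must hold; in canonical form it is pos + 2*x > 4 ∧ tot ≥ 5.
Before assert x + tot + 8 = 4 → tot + 3 < 2*tot - 6: (tot + x = -4 → tot > 9) ∧ pos + 2*x > 4 ∧ tot ≥ 5
Before j := d + x: (tot + x = -4 → tot > 9) ∧ pos + 2*x > 4 ∧ tot ≥ 5
Before d := j: (tot + x = -4 → tot > 9) ∧ pos + 2*x > 4 ∧ tot ≥ 5
Answer: WP = (tot + x = -4 → tot > 9) ∧ pos + 2*x > 4 ∧ tot ≥ 5


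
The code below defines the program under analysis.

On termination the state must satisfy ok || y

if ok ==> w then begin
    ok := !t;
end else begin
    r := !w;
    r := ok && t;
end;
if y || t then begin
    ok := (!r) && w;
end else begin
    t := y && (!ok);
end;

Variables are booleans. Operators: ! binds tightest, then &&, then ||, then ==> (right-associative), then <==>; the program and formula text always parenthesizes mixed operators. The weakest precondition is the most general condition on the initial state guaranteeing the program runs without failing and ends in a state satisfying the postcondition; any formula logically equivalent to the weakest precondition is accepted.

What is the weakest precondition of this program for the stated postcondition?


Working backward. After the program, ok || y must hold.
Then branch requires ((!r) && w) || y; else branch requires ok || y.
Before the if: ((y || t) ==> (((!r) && w) || y)) && ((!(y || t)) ==> (ok || y))
Then branch requires ((y || t) ==> (((!r) && w) || y)) && ((!(y || t)) ==> ((!t) || y)); else branch requires ((y || t) ==> (((!(ok && t)) && w) || y)) && ((!(y || t)) ==> (ok || y)).
Before the if: ((ok ==> w) ==> (((y || t) ==> (((!r) && w) || y)) && ((!(y || t)) ==> ((!t) || y)))) && ((!(ok ==> w)) ==> (((y || t) ==> (((!(ok && t)) && w) || y)) && ((!(y || t)) ==> (ok || y))))
Answer: WP = ((ok ==> w) ==> (((y || t) ==> (((!r) && w) || y)) && ((!(y || t)) ==> ((!t) || y)))) && ((!(ok ==> w)) ==> (((y || t) ==> (((!(ok && t)) && w) || y)) && ((!(y || t)) ==> (ok || y))))


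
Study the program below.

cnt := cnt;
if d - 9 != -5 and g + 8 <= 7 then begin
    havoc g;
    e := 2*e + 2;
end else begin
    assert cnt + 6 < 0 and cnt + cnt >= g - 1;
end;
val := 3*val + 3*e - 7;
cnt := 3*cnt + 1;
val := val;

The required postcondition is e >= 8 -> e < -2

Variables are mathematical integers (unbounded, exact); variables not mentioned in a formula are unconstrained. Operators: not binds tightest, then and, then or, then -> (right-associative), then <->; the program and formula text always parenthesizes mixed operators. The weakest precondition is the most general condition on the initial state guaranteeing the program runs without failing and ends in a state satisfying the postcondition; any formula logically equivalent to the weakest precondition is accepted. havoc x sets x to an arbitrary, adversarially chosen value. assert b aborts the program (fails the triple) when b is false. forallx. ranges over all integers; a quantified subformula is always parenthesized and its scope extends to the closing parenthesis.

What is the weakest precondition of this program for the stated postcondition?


Working backward. After the program, e >= 8 -> e < -2 must hold.
Before val := val: e >= 8 -> e < -2
Before cnt := 3*cnt + 1: e >= 8 -> e < -2
Before val := 3*val + 3*e - 7: e >= 8 -> e < -2
Then branch requires 2*e >= 6 -> 2*e < -4; else branch requires cnt < -6 and 2*cnt >= g - 1 and (e >= 8 -> e < -2).
Before the if: ((d != 4 and g <= -1) -> (2*e >= 6 -> 2*e < -4)) and ((not (d != 4 and g <= -1)) -> (cnt < -6 and 2*cnt >= g - 1 and (e >= 8 -> e < -2)))
Before cnt := cnt: ((d != 4 and g <= -1) -> (2*e >= 6 -> 2*e < -4)) and ((not (d != 4 and g <= -1)) -> (cnt < -6 and 2*cnt >= g - 1 and (e >= 8 -> e < -2)))
Answer: WP = ((d != 4 and g <= -1) -> (2*e >= 6 -> 2*e < -4)) and ((not (d != 4 and g <= -1)) -> (cnt < -6 and 2*cnt >= g - 1 and (e >= 8 -> e < -2)))


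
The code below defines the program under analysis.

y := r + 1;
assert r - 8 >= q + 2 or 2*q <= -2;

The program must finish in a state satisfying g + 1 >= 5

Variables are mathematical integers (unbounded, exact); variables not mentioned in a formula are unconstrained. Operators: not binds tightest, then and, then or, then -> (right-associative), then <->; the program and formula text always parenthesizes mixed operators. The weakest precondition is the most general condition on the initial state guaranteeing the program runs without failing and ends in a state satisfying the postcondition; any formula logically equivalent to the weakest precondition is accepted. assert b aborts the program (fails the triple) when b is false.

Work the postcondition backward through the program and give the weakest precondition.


Working backward. After the program, the postcondition g + 1 >= 5 must hold; in canonical form it is g >= 4.
Before assert r - 8 >= q + 2 or 2*q <= -2: (r >= q + 10 or 2*q <= -2) and g >= 4
Before y := r + 1: (r >= q + 10 or 2*q <= -2) and g >= 4
Answer: WP = (r >= q + 10 or 2*q <= -2) and g >= 4


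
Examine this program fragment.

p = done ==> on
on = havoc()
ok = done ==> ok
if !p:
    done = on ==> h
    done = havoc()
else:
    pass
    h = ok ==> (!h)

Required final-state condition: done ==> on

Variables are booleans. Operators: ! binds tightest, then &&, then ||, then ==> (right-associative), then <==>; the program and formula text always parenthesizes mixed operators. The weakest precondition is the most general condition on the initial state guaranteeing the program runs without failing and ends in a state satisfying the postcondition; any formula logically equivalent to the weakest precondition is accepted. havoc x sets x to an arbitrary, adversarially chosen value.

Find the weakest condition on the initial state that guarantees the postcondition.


Working backward. After the program, done ==> on must hold.
Then branch requires on; else branch requires done ==> on.
Before the if: ((!p) ==> on) && (p ==> (done ==> on))
Before ok := done ==> ok: ((!p) ==> on) && (p ==> (done ==> on))
Before havoc on: p && (p ==> (!done))
Before p := done ==> on: (done ==> on) && ((done ==> on) ==> (!done))
Answer: WP = (done ==> on) && ((done ==> on) ==> (!done))


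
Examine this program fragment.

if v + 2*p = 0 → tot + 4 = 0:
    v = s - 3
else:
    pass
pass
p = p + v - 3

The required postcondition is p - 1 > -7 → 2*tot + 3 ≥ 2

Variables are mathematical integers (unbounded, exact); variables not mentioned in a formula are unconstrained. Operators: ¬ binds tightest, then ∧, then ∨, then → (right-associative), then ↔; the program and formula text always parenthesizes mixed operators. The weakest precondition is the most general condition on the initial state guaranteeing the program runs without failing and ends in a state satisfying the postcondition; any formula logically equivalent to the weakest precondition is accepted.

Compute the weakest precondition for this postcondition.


Working backward. After the program, the postcondition p - 1 > -7 → 2*tot + 3 ≥ 2 must hold; in canonical form it is p > -6 → 2*tot ≥ -1.
Before p := p + v - 3: p + v > -3 → 2*tot ≥ -1
Before skip: p + v > -3 → 2*tot ≥ -1
Then branch requires p + s > 0 → 2*tot ≥ -1; else branch requires p + v > -3 → 2*tot ≥ -1.
Before the if: ((2*p + v = 0 → tot = -4) → (p + s > 0 → 2*tot ≥ -1)) ∧ ((¬(2*p + v = 0 → tot = -4)) → (p + v > -3 → 2*tot ≥ -1))
Answer: WP = ((2*p + v = 0 → tot = -4) → (p + s > 0 → 2*tot ≥ -1)) ∧ ((¬(2*p + v = 0 → tot = -4)) → (p + v > -3 → 2*tot ≥ -1))


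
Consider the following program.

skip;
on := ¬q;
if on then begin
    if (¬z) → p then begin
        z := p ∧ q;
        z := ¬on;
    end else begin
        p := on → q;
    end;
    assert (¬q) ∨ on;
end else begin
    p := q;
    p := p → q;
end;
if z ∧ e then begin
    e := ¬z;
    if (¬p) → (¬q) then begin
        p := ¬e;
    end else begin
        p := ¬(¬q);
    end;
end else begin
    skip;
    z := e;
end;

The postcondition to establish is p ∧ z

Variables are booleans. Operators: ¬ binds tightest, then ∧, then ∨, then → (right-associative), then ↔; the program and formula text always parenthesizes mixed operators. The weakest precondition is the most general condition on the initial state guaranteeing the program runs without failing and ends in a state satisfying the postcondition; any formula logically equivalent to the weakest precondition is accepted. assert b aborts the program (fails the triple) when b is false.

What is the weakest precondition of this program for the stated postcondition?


Working backward. After the program, p ∧ z must hold.
Then branch requires (((¬p) → (¬q)) → z) ∧ ((¬((¬p) → (¬q))) → (q ∧ z)); else branch requires p ∧ e.
Before the if: ((z ∧ e) → ((((¬p) → (¬q)) → z) ∧ ((¬((¬p) → (¬q))) → (q ∧ z)))) ∧ ((¬(z ∧ e)) → (p ∧ e))
Then branch requires (((¬z) → p) → (((¬q) ∨ on) ∧ (((¬on) ∧ e) → ((((¬p) → (¬q)) → (¬on)) ∧ ((¬((¬p) → (¬q))) → (q ∧ (¬on))))) ∧ ((¬((¬on) ∧ e)) → (p ∧ e)))) ∧ ((¬((¬z) → p)) → (((¬q) ∨ on) ∧ ((z ∧ e) → ((((¬(on → q)) → (¬q)) → z) ∧ ((¬((¬(on → q)) → (¬q))) → (q ∧ z)))) ∧ ((¬(z ∧ e)) → ((on → q) ∧ e)))); else branch requires ((z ∧ e) → z) ∧ ((¬(z ∧ e)) → e).
Before the if: (on → ((((¬z) → p) → (((¬q) ∨ on) ∧ (((¬on) ∧ e) → ((((¬p) → (¬q)) → (¬on)) ∧ ((¬((¬p) → (¬q))) → (q ∧ (¬on))))) ∧ ((¬((¬on) ∧ e)) → (p ∧ e)))) ∧ ((¬((¬z) → p)) → (((¬q) ∨ on) ∧ ((z ∧ e) → ((((¬(on → q)) → (¬q)) → z) ∧ ((¬((¬(on → q)) → (¬q))) → (q ∧ z)))) ∧ ((¬(z ∧ e)) → ((on → q) ∧ e)))))) ∧ ((¬on) → (((z ∧ e) → z) ∧ ((¬(z ∧ e)) → e)))
Before on := ¬q: ((¬q) → ((((¬z) → p) → ((¬q) ∧ ((q ∧ e) → ((((¬p) → (¬q)) → q) ∧ ((¬((¬p) → (¬q))) → q))) ∧ ((¬(q ∧ e)) → (p ∧ e)))) ∧ ((¬((¬z) → p)) → ((¬q) ∧ ((z ∧ e) → ((((¬((¬q) → q)) → (¬q)) → z) ∧ ((¬((¬((¬q) → q)) → (¬q))) → (q ∧ z)))) ∧ ((¬(z ∧ e)) → (((¬q) → q) ∧ e)))))) ∧ (q → (((z ∧ e) → z) ∧ ((¬(z ∧ e)) → e)))
Before skip: ((¬q) → ((((¬z) → p) → ((¬q) ∧ ((q ∧ e) → ((((¬p) → (¬q)) → q) ∧ ((¬((¬p) → (¬q))) → q))) ∧ ((¬(q ∧ e)) → (p ∧ e)))) ∧ ((¬((¬z) → p)) → ((¬q) ∧ ((z ∧ e) → ((((¬((¬q) → q)) → (¬q)) → z) ∧ ((¬((¬((¬q) → q)) → (¬q))) → (q ∧ z)))) ∧ ((¬(z ∧ e)) → (((¬q) → q) ∧ e)))))) ∧ (q → (((z ∧ e) → z) ∧ ((¬(z ∧ e)) → e)))
Answer: WP = ((¬q) → ((((¬z) → p) → ((¬q) ∧ ((q ∧ e) → ((((¬p) → (¬q)) → q) ∧ ((¬((¬p) → (¬q))) → q))) ∧ ((¬(q ∧ e)) → (p ∧ e)))) ∧ ((¬((¬z) → p)) → ((¬q) ∧ ((z ∧ e) → ((((¬((¬q) → q)) → (¬q)) → z) ∧ ((¬((¬((¬q) → q)) → (¬q))) → (q ∧ z)))) ∧ ((¬(z ∧ e)) → (((¬q) → q) ∧ e)))))) ∧ (q → (((z ∧ e) → z) ∧ ((¬(z ∧ e)) → e)))


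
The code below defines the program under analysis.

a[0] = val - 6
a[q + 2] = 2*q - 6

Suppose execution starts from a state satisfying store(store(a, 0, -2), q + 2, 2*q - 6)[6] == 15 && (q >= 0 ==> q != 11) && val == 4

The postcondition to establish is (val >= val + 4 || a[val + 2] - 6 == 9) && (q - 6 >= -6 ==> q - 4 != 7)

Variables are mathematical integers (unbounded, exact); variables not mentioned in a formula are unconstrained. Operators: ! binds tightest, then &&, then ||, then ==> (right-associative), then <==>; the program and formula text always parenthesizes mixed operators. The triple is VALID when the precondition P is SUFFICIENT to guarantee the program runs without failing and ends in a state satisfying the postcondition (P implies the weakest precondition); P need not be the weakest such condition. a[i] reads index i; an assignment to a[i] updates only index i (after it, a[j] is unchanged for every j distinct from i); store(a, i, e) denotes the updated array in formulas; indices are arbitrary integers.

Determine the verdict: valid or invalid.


Working backward. After the program, the postcondition (val >= val + 4 || a[val + 2] - 6 == 9) && (q - 6 >= -6 ==> q - 4 != 7) must hold; in canonical form it is a[val + 2] == 15 && (q >= 0 ==> q != 11).
Before a[q + 2] := 2*q - 6: store(a, q + 2, 2*q - 6)[val + 2] == 15 && (q >= 0 ==> q != 11)
Before a[0] := val - 6: store(store(a, 0, val - 6), q + 2, 2*q - 6)[val + 2] == 15 && (q >= 0 ==> q != 11)
The weakest precondition is store(store(a, 0, val - 6), q + 2, 2*q - 6)[val + 2] == 15 && (q >= 0 ==> q != 11).
Check whether store(store(a, 0, -2), q + 2, 2*q - 6)[6] == 15 && (q >= 0 ==> q != 11) && val == 4 implies it.
Every state satisfying the precondition satisfies the weakest precondition: the implication holds.
Answer: valid


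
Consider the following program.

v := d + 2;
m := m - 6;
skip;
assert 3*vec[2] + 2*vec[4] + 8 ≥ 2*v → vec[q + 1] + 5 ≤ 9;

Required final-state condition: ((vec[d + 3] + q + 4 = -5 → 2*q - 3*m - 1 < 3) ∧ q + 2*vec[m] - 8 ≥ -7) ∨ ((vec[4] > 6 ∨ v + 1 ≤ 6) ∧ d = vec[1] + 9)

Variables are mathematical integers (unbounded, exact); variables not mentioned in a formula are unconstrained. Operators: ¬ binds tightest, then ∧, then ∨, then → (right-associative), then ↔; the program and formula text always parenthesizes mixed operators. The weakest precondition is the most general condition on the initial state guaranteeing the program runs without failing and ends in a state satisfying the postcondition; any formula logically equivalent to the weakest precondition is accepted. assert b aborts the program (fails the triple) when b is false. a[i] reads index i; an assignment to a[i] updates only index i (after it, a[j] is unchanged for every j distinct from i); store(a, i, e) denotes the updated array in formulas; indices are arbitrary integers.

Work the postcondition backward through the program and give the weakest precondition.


Working backward. After the program, the postcondition ((vec[d + 3] + q + 4 = -5 → 2*q - 3*m - 1 < 3) ∧ q + 2*vec[m] - 8 ≥ -7) ∨ ((vec[4] > 6 ∨ v + 1 ≤ 6) ∧ d = vec[1] + 9) must hold; in canonical form it is ((vec[d + 3] + q = -9 → 2*q < 3*m + 4) ∧ 2*vec[m] + q ≥ 1) ∨ ((vec[4] > 6 ∨ v ≤ 5) ∧ d = vec[1] + 9).
Before assert 3*vec[2] + 2*vec[4] + 8 ≥ 2*v → vec[q + 1] + 5 ≤ 9: (3*vec[2] + 2*vec[4] ≥ 2*v - 8 → vec[q + 1] ≤ 4) ∧ (((vec[d + 3] + q = -9 → 2*q < 3*m + 4) ∧ 2*vec[m] + q ≥ 1) ∨ ((vec[4] > 6 ∨ v ≤ 5) ∧ d = vec[1] + 9))
Before skip: (3*vec[2] + 2*vec[4] ≥ 2*v - 8 → vec[q + 1] ≤ 4) ∧ (((vec[d + 3] + q = -9 → 2*q < 3*m + 4) ∧ 2*vec[m] + q ≥ 1) ∨ ((vec[4] > 6 ∨ v ≤ 5) ∧ d = vec[1] + 9))
Before m := m - 6: (3*vec[2] + 2*vec[4] ≥ 2*v - 8 → vec[q + 1] ≤ 4) ∧ (((vec[d + 3] + q = -9 → 2*q < 3*m - 14) ∧ 2*vec[m - 6] + q ≥ 1) ∨ ((vec[4] > 6 ∨ v ≤ 5) ∧ d = vec[1] + 9))
Before v := d + 2: (3*vec[2] + 2*vec[4] ≥ 2*d - 4 → vec[q + 1] ≤ 4) ∧ (((vec[d + 3] + q = -9 → 2*q < 3*m - 14) ∧ 2*vec[m - 6] + q ≥ 1) ∨ ((vec[4] > 6 ∨ d ≤ 3) ∧ d = vec[1] + 9))
Answer: WP = (3*vec[2] + 2*vec[4] ≥ 2*d - 4 → vec[q + 1] ≤ 4) ∧ (((vec[d + 3] + q = -9 → 2*q < 3*m - 14) ∧ 2*vec[m - 6] + q ≥ 1) ∨ ((vec[4] > 6 ∨ d ≤ 3) ∧ d = vec[1] + 9))


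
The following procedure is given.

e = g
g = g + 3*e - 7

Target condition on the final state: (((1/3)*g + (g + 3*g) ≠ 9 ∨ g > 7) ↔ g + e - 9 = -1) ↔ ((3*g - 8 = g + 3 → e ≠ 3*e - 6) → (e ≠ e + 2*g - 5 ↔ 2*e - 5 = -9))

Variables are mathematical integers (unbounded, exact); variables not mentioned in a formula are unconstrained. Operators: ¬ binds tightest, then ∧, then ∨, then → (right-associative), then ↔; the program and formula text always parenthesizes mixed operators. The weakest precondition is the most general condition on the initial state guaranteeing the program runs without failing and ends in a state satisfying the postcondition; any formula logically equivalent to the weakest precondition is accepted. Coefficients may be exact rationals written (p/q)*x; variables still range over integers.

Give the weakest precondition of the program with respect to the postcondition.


Working backward. After the program, the postcondition (((1/3)*g + (g + 3*g) ≠ 9 ∨ g > 7) ↔ g + e - 9 = -1) ↔ ((3*g - 8 = g + 3 → e ≠ 3*e - 6) → (e ≠ e + 2*g - 5 ↔ 2*e - 5 = -9)) must hold; in canonical form it is (((13/3)*g ≠ 9 ∨ g > 7) ↔ e + g = 8) ↔ ((2*g = 11 → 2*e ≠ 6) → (2*g ≠ 5 ↔ 2*e = -4)).
Before g := g + 3*e - 7: ((13*e + (13/3)*g ≠ 118/3 ∨ 3*e + g > 14) ↔ 4*e + g = 15) ↔ ((6*e + 2*g = 25 → 2*e ≠ 6) → (6*e + 2*g ≠ 19 ↔ 2*e = -4))
Before e := g: (((52/3)*g ≠ 118/3 ∨ 4*g > 14) ↔ 5*g = 15) ↔ ((8*g = 25 → 2*g ≠ 6) → (8*g ≠ 19 ↔ 2*g = -4))
Answer: WP = (((52/3)*g ≠ 118/3 ∨ 4*g > 14) ↔ 5*g = 15) ↔ ((8*g = 25 → 2*g ≠ 6) → (8*g ≠ 19 ↔ 2*g = -4))


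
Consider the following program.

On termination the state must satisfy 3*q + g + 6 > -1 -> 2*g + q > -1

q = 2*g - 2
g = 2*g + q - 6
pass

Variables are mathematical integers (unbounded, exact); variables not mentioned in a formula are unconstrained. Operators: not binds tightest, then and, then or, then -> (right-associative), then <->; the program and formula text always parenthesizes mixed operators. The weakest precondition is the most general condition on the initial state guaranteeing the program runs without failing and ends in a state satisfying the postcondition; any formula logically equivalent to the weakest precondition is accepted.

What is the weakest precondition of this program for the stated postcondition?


Working backward. After the program, the postcondition 3*q + g + 6 > -1 -> 2*g + q > -1 must hold; in canonical form it is g + 3*q > -7 -> 2*g + q > -1.
Before skip: g + 3*q > -7 -> 2*g + q > -1
Before g := 2*g + q - 6: 2*g + 4*q > -1 -> 4*g + 3*q > 11
Before q := 2*g - 2: 10*g > 7 -> 10*g > 17
Answer: WP = 10*g > 7 -> 10*g > 17


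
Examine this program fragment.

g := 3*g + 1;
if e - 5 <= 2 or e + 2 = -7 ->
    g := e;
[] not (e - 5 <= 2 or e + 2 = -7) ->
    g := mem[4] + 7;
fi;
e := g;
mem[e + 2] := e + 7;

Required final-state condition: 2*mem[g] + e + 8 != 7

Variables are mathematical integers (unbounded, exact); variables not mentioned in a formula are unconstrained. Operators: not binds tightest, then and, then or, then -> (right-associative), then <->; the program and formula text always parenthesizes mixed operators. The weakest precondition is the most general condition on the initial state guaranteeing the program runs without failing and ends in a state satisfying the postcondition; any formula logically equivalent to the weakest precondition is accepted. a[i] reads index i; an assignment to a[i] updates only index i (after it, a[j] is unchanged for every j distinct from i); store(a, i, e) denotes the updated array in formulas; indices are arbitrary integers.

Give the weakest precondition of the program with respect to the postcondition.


Working backward. After the program, the postcondition 2*mem[g] + e + 8 != 7 must hold; in canonical form it is 2*mem[g] + e != -1.
Before mem[e + 2] := e + 7: 2*store(mem, e + 2, e + 7)[g] + e != -1
Before e := g: 2*store(mem, g + 2, g + 7)[g] + g != -1
Then branch requires 2*store(mem, e + 2, e + 7)[e] + e != -1; else branch requires mem[4] + 2*store(mem, mem[4] + 9, mem[4] + 14)[mem[4] + 7] != -8.
Before the if: ((e <= 7 or e = -9) -> 2*store(mem, e + 2, e + 7)[e] + e != -1) and ((not (e <= 7 or e = -9)) -> mem[4] + 2*store(mem, mem[4] + 9, mem[4] + 14)[mem[4] + 7] != -8)
Before g := 3*g + 1: ((e <= 7 or e = -9) -> 2*store(mem, e + 2, e + 7)[e] + e != -1) and ((not (e <= 7 or e = -9)) -> mem[4] + 2*store(mem, mem[4] + 9, mem[4] + 14)[mem[4] + 7] != -8)
Answer: WP = ((e <= 7 or e = -9) -> 2*store(mem, e + 2, e + 7)[e] + e != -1) and ((not (e <= 7 or e = -9)) -> mem[4] + 2*store(mem, mem[4] + 9, mem[4] + 14)[mem[4] + 7] != -8)


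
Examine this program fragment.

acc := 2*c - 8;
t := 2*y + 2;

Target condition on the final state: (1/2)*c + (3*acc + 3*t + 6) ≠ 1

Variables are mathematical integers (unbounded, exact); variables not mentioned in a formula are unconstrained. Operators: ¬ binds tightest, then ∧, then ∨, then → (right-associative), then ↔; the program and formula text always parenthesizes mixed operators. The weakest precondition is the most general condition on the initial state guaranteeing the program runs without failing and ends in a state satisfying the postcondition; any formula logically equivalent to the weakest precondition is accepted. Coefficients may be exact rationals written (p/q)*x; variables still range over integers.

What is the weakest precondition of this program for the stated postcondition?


Working backward. After the program, the postcondition (1/2)*c + (3*acc + 3*t + 6) ≠ 1 must hold; in canonical form it is 3*acc + (1/2)*c + 3*t ≠ -5.
Before t := 2*y + 2: 3*acc + (1/2)*c + 6*y ≠ -11
Before acc := 2*c - 8: (13/2)*c + 6*y ≠ 13
Answer: WP = (13/2)*c + 6*y ≠ 13
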